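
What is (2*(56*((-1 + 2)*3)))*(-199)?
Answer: -66864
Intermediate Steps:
(2*(56*((-1 + 2)*3)))*(-199) = (2*(56*(1*3)))*(-199) = (2*(56*3))*(-199) = (2*168)*(-199) = 336*(-199) = -66864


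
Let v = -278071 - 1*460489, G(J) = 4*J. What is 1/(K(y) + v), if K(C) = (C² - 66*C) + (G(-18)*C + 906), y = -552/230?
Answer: -25/18432926 ≈ -1.3563e-6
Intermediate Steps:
v = -738560 (v = -278071 - 460489 = -738560)
y = -12/5 (y = -552*1/230 = -12/5 ≈ -2.4000)
K(C) = 906 + C² - 138*C (K(C) = (C² - 66*C) + ((4*(-18))*C + 906) = (C² - 66*C) + (-72*C + 906) = (C² - 66*C) + (906 - 72*C) = 906 + C² - 138*C)
1/(K(y) + v) = 1/((906 + (-12/5)² - 138*(-12/5)) - 738560) = 1/((906 + 144/25 + 1656/5) - 738560) = 1/(31074/25 - 738560) = 1/(-18432926/25) = -25/18432926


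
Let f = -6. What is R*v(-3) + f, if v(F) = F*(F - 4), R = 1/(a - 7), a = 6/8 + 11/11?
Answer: -10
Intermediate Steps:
a = 7/4 (a = 6*(⅛) + 11*(1/11) = ¾ + 1 = 7/4 ≈ 1.7500)
R = -4/21 (R = 1/(7/4 - 7) = 1/(-21/4) = -4/21 ≈ -0.19048)
v(F) = F*(-4 + F)
R*v(-3) + f = -(-4)*(-4 - 3)/7 - 6 = -(-4)*(-7)/7 - 6 = -4/21*21 - 6 = -4 - 6 = -10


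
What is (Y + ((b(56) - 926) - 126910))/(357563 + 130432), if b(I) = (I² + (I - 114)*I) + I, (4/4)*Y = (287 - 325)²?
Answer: -126448/487995 ≈ -0.25912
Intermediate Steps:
Y = 1444 (Y = (287 - 325)² = (-38)² = 1444)
b(I) = I + I² + I*(-114 + I) (b(I) = (I² + (-114 + I)*I) + I = (I² + I*(-114 + I)) + I = I + I² + I*(-114 + I))
(Y + ((b(56) - 926) - 126910))/(357563 + 130432) = (1444 + ((56*(-113 + 2*56) - 926) - 126910))/(357563 + 130432) = (1444 + ((56*(-113 + 112) - 926) - 126910))/487995 = (1444 + ((56*(-1) - 926) - 126910))*(1/487995) = (1444 + ((-56 - 926) - 126910))*(1/487995) = (1444 + (-982 - 126910))*(1/487995) = (1444 - 127892)*(1/487995) = -126448*1/487995 = -126448/487995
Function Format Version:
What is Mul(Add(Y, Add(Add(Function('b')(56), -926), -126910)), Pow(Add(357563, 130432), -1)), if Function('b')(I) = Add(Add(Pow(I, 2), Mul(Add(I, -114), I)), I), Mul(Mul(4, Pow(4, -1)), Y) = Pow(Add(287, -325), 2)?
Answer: Rational(-126448, 487995) ≈ -0.25912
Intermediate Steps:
Y = 1444 (Y = Pow(Add(287, -325), 2) = Pow(-38, 2) = 1444)
Function('b')(I) = Add(I, Pow(I, 2), Mul(I, Add(-114, I))) (Function('b')(I) = Add(Add(Pow(I, 2), Mul(Add(-114, I), I)), I) = Add(Add(Pow(I, 2), Mul(I, Add(-114, I))), I) = Add(I, Pow(I, 2), Mul(I, Add(-114, I))))
Mul(Add(Y, Add(Add(Function('b')(56), -926), -126910)), Pow(Add(357563, 130432), -1)) = Mul(Add(1444, Add(Add(Mul(56, Add(-113, Mul(2, 56))), -926), -126910)), Pow(Add(357563, 130432), -1)) = Mul(Add(1444, Add(Add(Mul(56, Add(-113, 112)), -926), -126910)), Pow(487995, -1)) = Mul(Add(1444, Add(Add(Mul(56, -1), -926), -126910)), Rational(1, 487995)) = Mul(Add(1444, Add(Add(-56, -926), -126910)), Rational(1, 487995)) = Mul(Add(1444, Add(-982, -126910)), Rational(1, 487995)) = Mul(Add(1444, -127892), Rational(1, 487995)) = Mul(-126448, Rational(1, 487995)) = Rational(-126448, 487995)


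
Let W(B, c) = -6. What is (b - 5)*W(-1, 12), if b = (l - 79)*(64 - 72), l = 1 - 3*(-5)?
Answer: -2994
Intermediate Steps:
l = 16 (l = 1 + 15 = 16)
b = 504 (b = (16 - 79)*(64 - 72) = -63*(-8) = 504)
(b - 5)*W(-1, 12) = (504 - 5)*(-6) = 499*(-6) = -2994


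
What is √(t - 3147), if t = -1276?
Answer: I*√4423 ≈ 66.506*I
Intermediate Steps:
√(t - 3147) = √(-1276 - 3147) = √(-4423) = I*√4423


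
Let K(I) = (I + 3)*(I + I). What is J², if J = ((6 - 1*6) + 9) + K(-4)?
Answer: 289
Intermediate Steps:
K(I) = 2*I*(3 + I) (K(I) = (3 + I)*(2*I) = 2*I*(3 + I))
J = 17 (J = ((6 - 1*6) + 9) + 2*(-4)*(3 - 4) = ((6 - 6) + 9) + 2*(-4)*(-1) = (0 + 9) + 8 = 9 + 8 = 17)
J² = 17² = 289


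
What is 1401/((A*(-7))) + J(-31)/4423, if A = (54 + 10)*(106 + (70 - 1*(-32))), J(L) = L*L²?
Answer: -2782241167/412152832 ≈ -6.7505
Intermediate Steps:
J(L) = L³
A = 13312 (A = 64*(106 + (70 + 32)) = 64*(106 + 102) = 64*208 = 13312)
1401/((A*(-7))) + J(-31)/4423 = 1401/((13312*(-7))) + (-31)³/4423 = 1401/(-93184) - 29791*1/4423 = 1401*(-1/93184) - 29791/4423 = -1401/93184 - 29791/4423 = -2782241167/412152832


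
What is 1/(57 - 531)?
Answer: -1/474 ≈ -0.0021097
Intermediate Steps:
1/(57 - 531) = 1/(-474) = -1/474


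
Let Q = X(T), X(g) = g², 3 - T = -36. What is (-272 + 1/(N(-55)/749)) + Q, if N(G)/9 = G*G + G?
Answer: 33386519/26730 ≈ 1249.0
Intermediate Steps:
T = 39 (T = 3 - 1*(-36) = 3 + 36 = 39)
N(G) = 9*G + 9*G² (N(G) = 9*(G*G + G) = 9*(G² + G) = 9*(G + G²) = 9*G + 9*G²)
Q = 1521 (Q = 39² = 1521)
(-272 + 1/(N(-55)/749)) + Q = (-272 + 1/((9*(-55)*(1 - 55))/749)) + 1521 = (-272 + 1/((9*(-55)*(-54))*(1/749))) + 1521 = (-272 + 1/(26730*(1/749))) + 1521 = (-272 + 1/(26730/749)) + 1521 = (-272 + 749/26730) + 1521 = -7269811/26730 + 1521 = 33386519/26730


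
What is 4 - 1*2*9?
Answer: -14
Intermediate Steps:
4 - 1*2*9 = 4 - 2*9 = 4 - 18 = -14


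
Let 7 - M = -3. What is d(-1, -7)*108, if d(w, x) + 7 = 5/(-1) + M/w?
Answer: -2376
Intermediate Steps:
M = 10 (M = 7 - 1*(-3) = 7 + 3 = 10)
d(w, x) = -12 + 10/w (d(w, x) = -7 + (5/(-1) + 10/w) = -7 + (5*(-1) + 10/w) = -7 + (-5 + 10/w) = -12 + 10/w)
d(-1, -7)*108 = (-12 + 10/(-1))*108 = (-12 + 10*(-1))*108 = (-12 - 10)*108 = -22*108 = -2376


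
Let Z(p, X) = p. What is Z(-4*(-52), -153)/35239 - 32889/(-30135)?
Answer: 388414517/353975755 ≈ 1.0973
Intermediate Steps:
Z(-4*(-52), -153)/35239 - 32889/(-30135) = -4*(-52)/35239 - 32889/(-30135) = 208*(1/35239) - 32889*(-1/30135) = 208/35239 + 10963/10045 = 388414517/353975755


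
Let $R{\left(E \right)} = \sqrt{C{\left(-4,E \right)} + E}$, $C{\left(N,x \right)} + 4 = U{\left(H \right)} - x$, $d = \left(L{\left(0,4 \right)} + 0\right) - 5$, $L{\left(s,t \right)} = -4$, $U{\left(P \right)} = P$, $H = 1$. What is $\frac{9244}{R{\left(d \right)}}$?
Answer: $- \frac{9244 i \sqrt{3}}{3} \approx - 5337.0 i$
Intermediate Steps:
$d = -9$ ($d = \left(-4 + 0\right) - 5 = -4 - 5 = -9$)
$C{\left(N,x \right)} = -3 - x$ ($C{\left(N,x \right)} = -4 - \left(-1 + x\right) = -3 - x$)
$R{\left(E \right)} = i \sqrt{3}$ ($R{\left(E \right)} = \sqrt{\left(-3 - E\right) + E} = \sqrt{-3} = i \sqrt{3}$)
$\frac{9244}{R{\left(d \right)}} = \frac{9244}{i \sqrt{3}} = 9244 \left(- \frac{i \sqrt{3}}{3}\right) = - \frac{9244 i \sqrt{3}}{3}$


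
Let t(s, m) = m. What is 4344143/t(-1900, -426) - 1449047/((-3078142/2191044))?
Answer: 669573237058331/655644246 ≈ 1.0212e+6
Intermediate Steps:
4344143/t(-1900, -426) - 1449047/((-3078142/2191044)) = 4344143/(-426) - 1449047/((-3078142/2191044)) = 4344143*(-1/426) - 1449047/((-3078142*1/2191044)) = -4344143/426 - 1449047/(-1539071/1095522) = -4344143/426 - 1449047*(-1095522/1539071) = -4344143/426 + 1587462867534/1539071 = 669573237058331/655644246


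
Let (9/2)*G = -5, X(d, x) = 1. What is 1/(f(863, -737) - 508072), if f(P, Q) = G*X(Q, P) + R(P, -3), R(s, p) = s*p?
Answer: -9/4595959 ≈ -1.9582e-6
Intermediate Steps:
R(s, p) = p*s
G = -10/9 (G = (2/9)*(-5) = -10/9 ≈ -1.1111)
f(P, Q) = -10/9 - 3*P (f(P, Q) = -10/9*1 - 3*P = -10/9 - 3*P)
1/(f(863, -737) - 508072) = 1/((-10/9 - 3*863) - 508072) = 1/((-10/9 - 2589) - 508072) = 1/(-23311/9 - 508072) = 1/(-4595959/9) = -9/4595959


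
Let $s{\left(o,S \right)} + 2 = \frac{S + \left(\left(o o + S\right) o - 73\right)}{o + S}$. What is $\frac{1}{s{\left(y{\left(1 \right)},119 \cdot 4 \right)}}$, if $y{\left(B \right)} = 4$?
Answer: $\frac{480}{1411} \approx 0.34018$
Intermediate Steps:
$s{\left(o,S \right)} = -2 + \frac{-73 + S + o \left(S + o^{2}\right)}{S + o}$ ($s{\left(o,S \right)} = -2 + \frac{S + \left(\left(o o + S\right) o - 73\right)}{o + S} = -2 + \frac{S + \left(\left(o^{2} + S\right) o - 73\right)}{S + o} = -2 + \frac{S + \left(\left(S + o^{2}\right) o - 73\right)}{S + o} = -2 + \frac{S + \left(o \left(S + o^{2}\right) - 73\right)}{S + o} = -2 + \frac{S + \left(-73 + o \left(S + o^{2}\right)\right)}{S + o} = -2 + \frac{-73 + S + o \left(S + o^{2}\right)}{S + o}$)
$\frac{1}{s{\left(y{\left(1 \right)},119 \cdot 4 \right)}} = \frac{1}{\frac{1}{119 \cdot 4 + 4} \left(-73 + 4^{3} - 119 \cdot 4 - 8 + 119 \cdot 4 \cdot 4\right)} = \frac{1}{\frac{1}{476 + 4} \left(-73 + 64 - 476 - 8 + 476 \cdot 4\right)} = \frac{1}{\frac{1}{480} \left(-73 + 64 - 476 - 8 + 1904\right)} = \frac{1}{\frac{1}{480} \cdot 1411} = \frac{1}{\frac{1411}{480}} = \frac{480}{1411}$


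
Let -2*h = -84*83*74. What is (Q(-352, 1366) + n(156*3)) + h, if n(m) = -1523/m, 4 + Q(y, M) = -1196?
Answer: 120164029/468 ≈ 2.5676e+5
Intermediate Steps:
Q(y, M) = -1200 (Q(y, M) = -4 - 1196 = -1200)
h = 257964 (h = -(-84*83)*74/2 = -(-3486)*74 = -½*(-515928) = 257964)
(Q(-352, 1366) + n(156*3)) + h = (-1200 - 1523/(156*3)) + 257964 = (-1200 - 1523/468) + 257964 = -563123/468 + 257964 = 120164029/468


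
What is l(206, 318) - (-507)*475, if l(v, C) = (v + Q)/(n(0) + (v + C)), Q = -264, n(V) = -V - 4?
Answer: 62614471/260 ≈ 2.4083e+5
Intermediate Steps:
n(V) = -4 - V
l(v, C) = (-264 + v)/(-4 + C + v) (l(v, C) = (v - 264)/((-4 - 1*0) + (v + C)) = (-264 + v)/((-4 + 0) + (C + v)) = (-264 + v)/(-4 + (C + v)) = (-264 + v)/(-4 + C + v))
l(206, 318) - (-507)*475 = (-264 + 206)/(-4 + 318 + 206) - (-507)*475 = -58/520 - 1*(-240825) = (1/520)*(-58) + 240825 = -29/260 + 240825 = 62614471/260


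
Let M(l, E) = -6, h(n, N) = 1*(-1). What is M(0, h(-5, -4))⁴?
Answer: 1296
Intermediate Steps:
h(n, N) = -1
M(0, h(-5, -4))⁴ = (-6)⁴ = 1296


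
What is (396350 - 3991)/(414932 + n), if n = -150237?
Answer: 392359/264695 ≈ 1.4823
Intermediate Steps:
(396350 - 3991)/(414932 + n) = (396350 - 3991)/(414932 - 150237) = 392359/264695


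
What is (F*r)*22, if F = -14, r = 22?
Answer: -6776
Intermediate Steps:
(F*r)*22 = -14*22*22 = -308*22 = -6776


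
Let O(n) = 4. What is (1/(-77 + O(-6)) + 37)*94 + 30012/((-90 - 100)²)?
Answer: 2291092719/658825 ≈ 3477.5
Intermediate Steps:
(1/(-77 + O(-6)) + 37)*94 + 30012/((-90 - 100)²) = (1/(-77 + 4) + 37)*94 + 30012/((-90 - 100)²) = (1/(-73) + 37)*94 + 30012/((-190)²) = (-1/73 + 37)*94 + 30012/36100 = (2700/73)*94 + 30012*(1/36100) = 253800/73 + 7503/9025 = 2291092719/658825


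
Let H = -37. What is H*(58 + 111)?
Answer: -6253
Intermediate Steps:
H*(58 + 111) = -37*(58 + 111) = -37*169 = -6253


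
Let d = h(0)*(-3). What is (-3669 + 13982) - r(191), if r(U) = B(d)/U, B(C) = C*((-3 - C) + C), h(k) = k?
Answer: 10313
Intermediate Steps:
d = 0 (d = 0*(-3) = 0)
B(C) = -3*C (B(C) = C*(-3) = -3*C)
r(U) = 0 (r(U) = (-3*0)/U = 0/U = 0)
(-3669 + 13982) - r(191) = (-3669 + 13982) - 1*0 = 10313 + 0 = 10313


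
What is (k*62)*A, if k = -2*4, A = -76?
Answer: 37696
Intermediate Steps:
k = -8
(k*62)*A = -8*62*(-76) = -496*(-76) = 37696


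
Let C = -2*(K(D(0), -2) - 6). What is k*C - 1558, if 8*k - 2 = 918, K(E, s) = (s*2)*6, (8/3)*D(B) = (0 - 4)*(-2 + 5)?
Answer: 5342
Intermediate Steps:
D(B) = -9/2 (D(B) = 3*((0 - 4)*(-2 + 5))/8 = 3*(-4*3)/8 = (3/8)*(-12) = -9/2)
K(E, s) = 12*s (K(E, s) = (2*s)*6 = 12*s)
k = 115 (k = ¼ + (⅛)*918 = ¼ + 459/4 = 115)
C = 60 (C = -2*(12*(-2) - 6) = -2*(-24 - 6) = -2*(-30) = 60)
k*C - 1558 = 115*60 - 1558 = 6900 - 1558 = 5342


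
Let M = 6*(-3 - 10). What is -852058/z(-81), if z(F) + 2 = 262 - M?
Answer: -426029/169 ≈ -2520.9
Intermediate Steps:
M = -78 (M = 6*(-13) = -78)
z(F) = 338 (z(F) = -2 + (262 - 1*(-78)) = -2 + (262 + 78) = -2 + 340 = 338)
-852058/z(-81) = -852058/338 = -852058*1/338 = -426029/169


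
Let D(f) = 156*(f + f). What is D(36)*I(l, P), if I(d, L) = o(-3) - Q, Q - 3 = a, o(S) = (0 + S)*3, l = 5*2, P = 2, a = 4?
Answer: -179712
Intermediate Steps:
D(f) = 312*f (D(f) = 156*(2*f) = 312*f)
l = 10
o(S) = 3*S (o(S) = S*3 = 3*S)
Q = 7 (Q = 3 + 4 = 7)
I(d, L) = -16 (I(d, L) = 3*(-3) - 1*7 = -9 - 7 = -16)
D(36)*I(l, P) = (312*36)*(-16) = 11232*(-16) = -179712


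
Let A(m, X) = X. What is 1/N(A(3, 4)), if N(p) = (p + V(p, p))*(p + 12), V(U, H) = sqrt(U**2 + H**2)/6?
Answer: 9/544 - 3*sqrt(2)/1088 ≈ 0.012645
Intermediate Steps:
V(U, H) = sqrt(H**2 + U**2)/6 (V(U, H) = sqrt(H**2 + U**2)*(1/6) = sqrt(H**2 + U**2)/6)
N(p) = (12 + p)*(p + sqrt(2)*sqrt(p**2)/6) (N(p) = (p + sqrt(p**2 + p**2)/6)*(p + 12) = (p + sqrt(2*p**2)/6)*(12 + p) = (p + (sqrt(2)*sqrt(p**2))/6)*(12 + p) = (p + sqrt(2)*sqrt(p**2)/6)*(12 + p) = (12 + p)*(p + sqrt(2)*sqrt(p**2)/6))
1/N(A(3, 4)) = 1/(4**2 + 12*4 + 2*sqrt(2)*sqrt(4**2) + (1/6)*4*sqrt(2)*sqrt(4**2)) = 1/(16 + 48 + 2*sqrt(2)*sqrt(16) + (1/6)*4*sqrt(2)*sqrt(16)) = 1/(16 + 48 + 2*sqrt(2)*4 + (1/6)*4*sqrt(2)*4) = 1/(16 + 48 + 8*sqrt(2) + 8*sqrt(2)/3) = 1/(64 + 32*sqrt(2)/3)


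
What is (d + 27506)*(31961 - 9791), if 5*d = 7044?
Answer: 641041116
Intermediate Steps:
d = 7044/5 (d = (⅕)*7044 = 7044/5 ≈ 1408.8)
(d + 27506)*(31961 - 9791) = (7044/5 + 27506)*(31961 - 9791) = (144574/5)*22170 = 641041116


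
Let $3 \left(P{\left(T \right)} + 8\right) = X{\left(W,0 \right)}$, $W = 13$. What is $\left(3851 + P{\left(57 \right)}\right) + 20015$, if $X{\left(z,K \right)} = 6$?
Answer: $23860$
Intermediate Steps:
$P{\left(T \right)} = -6$ ($P{\left(T \right)} = -8 + \frac{1}{3} \cdot 6 = -8 + 2 = -6$)
$\left(3851 + P{\left(57 \right)}\right) + 20015 = \left(3851 - 6\right) + 20015 = 3845 + 20015 = 23860$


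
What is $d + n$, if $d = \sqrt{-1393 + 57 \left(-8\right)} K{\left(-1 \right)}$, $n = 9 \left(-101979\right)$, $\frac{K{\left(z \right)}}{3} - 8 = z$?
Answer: $-917811 + 903 i \approx -9.1781 \cdot 10^{5} + 903.0 i$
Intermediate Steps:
$K{\left(z \right)} = 24 + 3 z$
$n = -917811$
$d = 903 i$ ($d = \sqrt{-1393 + 57 \left(-8\right)} \left(24 + 3 \left(-1\right)\right) = \sqrt{-1393 - 456} \left(24 - 3\right) = \sqrt{-1849} \cdot 21 = 43 i 21 = 903 i \approx 903.0 i$)
$d + n = 903 i - 917811 = -917811 + 903 i$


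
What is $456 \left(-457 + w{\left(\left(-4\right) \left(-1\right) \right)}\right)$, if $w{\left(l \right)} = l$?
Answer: $-206568$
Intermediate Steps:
$456 \left(-457 + w{\left(\left(-4\right) \left(-1\right) \right)}\right) = 456 \left(-457 - -4\right) = 456 \left(-457 + 4\right) = 456 \left(-453\right) = -206568$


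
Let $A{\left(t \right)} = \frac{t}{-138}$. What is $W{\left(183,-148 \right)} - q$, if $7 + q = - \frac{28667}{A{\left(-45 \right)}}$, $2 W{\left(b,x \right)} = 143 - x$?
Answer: $\frac{2641939}{30} \approx 88065.0$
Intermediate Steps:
$A{\left(t \right)} = - \frac{t}{138}$ ($A{\left(t \right)} = t \left(- \frac{1}{138}\right) = - \frac{t}{138}$)
$W{\left(b,x \right)} = \frac{143}{2} - \frac{x}{2}$ ($W{\left(b,x \right)} = \frac{143 - x}{2} = \frac{143}{2} - \frac{x}{2}$)
$q = - \frac{1318787}{15}$ ($q = -7 - \frac{28667}{\left(- \frac{1}{138}\right) \left(-45\right)} = -7 - \frac{28667}{\frac{15}{46}} = -7 - \frac{1318682}{15} = - \frac{1318787}{15} \approx -87919.0$)
$W{\left(183,-148 \right)} - q = \left(\frac{143}{2} - -74\right) - - \frac{1318787}{15} = \left(\frac{143}{2} + 74\right) + \frac{1318787}{15} = \frac{291}{2} + \frac{1318787}{15} = \frac{2641939}{30}$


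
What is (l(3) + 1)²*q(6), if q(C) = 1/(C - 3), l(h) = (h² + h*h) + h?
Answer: 484/3 ≈ 161.33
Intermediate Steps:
l(h) = h + 2*h² (l(h) = (h² + h²) + h = 2*h² + h = h + 2*h²)
q(C) = 1/(-3 + C)
(l(3) + 1)²*q(6) = (3*(1 + 2*3) + 1)²/(-3 + 6) = (3*(1 + 6) + 1)²/3 = (3*7 + 1)²*(⅓) = (21 + 1)²*(⅓) = 22²*(⅓) = 484*(⅓) = 484/3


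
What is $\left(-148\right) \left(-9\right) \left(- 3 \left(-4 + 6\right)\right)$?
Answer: $-7992$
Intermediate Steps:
$\left(-148\right) \left(-9\right) \left(- 3 \left(-4 + 6\right)\right) = 1332 \left(\left(-3\right) 2\right) = 1332 \left(-6\right) = -7992$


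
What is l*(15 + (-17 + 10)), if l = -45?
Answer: -360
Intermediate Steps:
l*(15 + (-17 + 10)) = -45*(15 + (-17 + 10)) = -45*(15 - 7) = -45*8 = -360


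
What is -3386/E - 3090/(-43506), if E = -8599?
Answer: 28980371/62351349 ≈ 0.46479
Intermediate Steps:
-3386/E - 3090/(-43506) = -3386/(-8599) - 3090/(-43506) = -3386*(-1/8599) - 3090*(-1/43506) = 3386/8599 + 515/7251 = 28980371/62351349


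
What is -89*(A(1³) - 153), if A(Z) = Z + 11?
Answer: 12549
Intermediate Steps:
A(Z) = 11 + Z
-89*(A(1³) - 153) = -89*((11 + 1³) - 153) = -89*((11 + 1) - 153) = -89*(12 - 153) = -89*(-141) = 12549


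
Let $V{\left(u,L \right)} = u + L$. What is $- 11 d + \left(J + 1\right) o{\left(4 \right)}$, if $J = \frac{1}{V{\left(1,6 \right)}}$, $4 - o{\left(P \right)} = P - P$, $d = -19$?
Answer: $\frac{1495}{7} \approx 213.57$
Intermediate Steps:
$o{\left(P \right)} = 4$ ($o{\left(P \right)} = 4 - \left(P - P\right) = 4 - 0 = 4 + 0 = 4$)
$V{\left(u,L \right)} = L + u$
$J = \frac{1}{7}$ ($J = \frac{1}{6 + 1} = \frac{1}{7} \approx 0.14286$)
$- 11 d + \left(J + 1\right) o{\left(4 \right)} = \left(-11\right) \left(-19\right) + \left(\frac{1}{7} + 1\right) 4 = 209 + \frac{8}{7} \cdot 4 = 209 + \frac{32}{7} = \frac{1495}{7}$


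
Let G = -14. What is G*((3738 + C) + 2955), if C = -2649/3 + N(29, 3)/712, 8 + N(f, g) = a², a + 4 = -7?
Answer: -28957831/356 ≈ -81342.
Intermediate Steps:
a = -11 (a = -4 - 7 = -11)
N(f, g) = 113 (N(f, g) = -8 + (-11)² = -8 + 121 = 113)
C = -628583/712 (C = -2649/3 + 113/712 = -2649*⅓ + 113*(1/712) = -883 + 113/712 = -628583/712 ≈ -882.84)
G*((3738 + C) + 2955) = -14*((3738 - 628583/712) + 2955) = -14*(2032873/712 + 2955) = -14*4136833/712 = -28957831/356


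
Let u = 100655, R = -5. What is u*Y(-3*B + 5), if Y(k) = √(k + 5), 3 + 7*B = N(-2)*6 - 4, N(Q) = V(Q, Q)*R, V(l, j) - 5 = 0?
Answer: 100655*√3787/7 ≈ 8.8488e+5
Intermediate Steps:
V(l, j) = 5 (V(l, j) = 5 + 0 = 5)
N(Q) = -25 (N(Q) = 5*(-5) = -25)
B = -157/7 (B = -3/7 + (-25*6 - 4)/7 = -3/7 + (-150 - 4)/7 = -3/7 + (⅐)*(-154) = -3/7 - 22 = -157/7 ≈ -22.429)
Y(k) = √(5 + k)
u*Y(-3*B + 5) = 100655*√(5 + (-3*(-157/7) + 5)) = 100655*√(5 + (471/7 + 5)) = 100655*√(5 + 506/7) = 100655*√(541/7) = 100655*(√3787/7) = 100655*√3787/7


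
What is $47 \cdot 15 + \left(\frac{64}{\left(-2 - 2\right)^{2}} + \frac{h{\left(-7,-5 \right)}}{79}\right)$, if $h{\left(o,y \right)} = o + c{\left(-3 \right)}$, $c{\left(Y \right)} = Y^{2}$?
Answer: $\frac{56013}{79} \approx 709.03$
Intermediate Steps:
$h{\left(o,y \right)} = 9 + o$ ($h{\left(o,y \right)} = o + \left(-3\right)^{2} = o + 9 = 9 + o$)
$47 \cdot 15 + \left(\frac{64}{\left(-2 - 2\right)^{2}} + \frac{h{\left(-7,-5 \right)}}{79}\right) = 47 \cdot 15 + \left(\frac{64}{\left(-2 - 2\right)^{2}} + \frac{9 - 7}{79}\right) = 705 + \left(\frac{64}{\left(-4\right)^{2}} + 2 \cdot \frac{1}{79}\right) = 705 + \left(\frac{64}{16} + \frac{2}{79}\right) = 705 + \left(64 \cdot \frac{1}{16} + \frac{2}{79}\right) = 705 + \left(4 + \frac{2}{79}\right) = 705 + \frac{318}{79} = \frac{56013}{79}$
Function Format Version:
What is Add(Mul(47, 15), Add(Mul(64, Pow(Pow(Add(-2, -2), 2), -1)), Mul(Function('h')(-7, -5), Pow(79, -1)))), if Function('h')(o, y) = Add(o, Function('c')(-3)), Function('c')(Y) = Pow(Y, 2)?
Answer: Rational(56013, 79) ≈ 709.03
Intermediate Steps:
Function('h')(o, y) = Add(9, o) (Function('h')(o, y) = Add(o, Pow(-3, 2)) = Add(o, 9) = Add(9, o))
Add(Mul(47, 15), Add(Mul(64, Pow(Pow(Add(-2, -2), 2), -1)), Mul(Function('h')(-7, -5), Pow(79, -1)))) = Add(Mul(47, 15), Add(Mul(64, Pow(Pow(Add(-2, -2), 2), -1)), Mul(Add(9, -7), Pow(79, -1)))) = Add(705, Add(Mul(64, Pow(Pow(-4, 2), -1)), Mul(2, Rational(1, 79)))) = Add(705, Add(Mul(64, Pow(16, -1)), Rational(2, 79))) = Add(705, Add(Mul(64, Rational(1, 16)), Rational(2, 79))) = Add(705, Add(4, Rational(2, 79))) = Add(705, Rational(318, 79)) = Rational(56013, 79)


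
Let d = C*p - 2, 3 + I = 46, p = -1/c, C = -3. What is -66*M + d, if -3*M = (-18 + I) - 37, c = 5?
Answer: -1327/5 ≈ -265.40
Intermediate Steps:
p = -⅕ (p = -1/5 = -1*⅕ = -⅕ ≈ -0.20000)
I = 43 (I = -3 + 46 = 43)
d = -7/5 (d = -3*(-⅕) - 2 = ⅗ - 2 = -7/5 ≈ -1.4000)
M = 4 (M = -((-18 + 43) - 37)/3 = -(25 - 37)/3 = -⅓*(-12) = 4)
-66*M + d = -66*4 - 7/5 = -264 - 7/5 = -1327/5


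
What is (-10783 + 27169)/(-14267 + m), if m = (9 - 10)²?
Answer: -8193/7133 ≈ -1.1486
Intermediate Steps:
m = 1 (m = (-1)² = 1)
(-10783 + 27169)/(-14267 + m) = (-10783 + 27169)/(-14267 + 1) = 16386/(-14266) = 16386*(-1/14266) = -8193/7133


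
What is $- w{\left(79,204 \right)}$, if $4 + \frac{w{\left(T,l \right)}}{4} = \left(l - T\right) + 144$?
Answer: $-1060$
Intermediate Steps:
$w{\left(T,l \right)} = 560 - 4 T + 4 l$ ($w{\left(T,l \right)} = -16 + 4 \left(\left(l - T\right) + 144\right) = -16 + 4 \left(144 + l - T\right) = -16 + \left(576 - 4 T + 4 l\right) = 560 - 4 T + 4 l$)
$- w{\left(79,204 \right)} = - (560 - 316 + 4 \cdot 204) = - (560 - 316 + 816) = \left(-1\right) 1060 = -1060$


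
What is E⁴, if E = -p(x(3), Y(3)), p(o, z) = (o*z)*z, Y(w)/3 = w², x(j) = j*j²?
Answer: 150094635296999121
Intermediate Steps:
x(j) = j³
Y(w) = 3*w²
p(o, z) = o*z²
E = -19683 (E = -3³*(3*3²)² = -27*(3*9)² = -27*27² = -27*729 = -1*19683 = -19683)
E⁴ = (-19683)⁴ = 150094635296999121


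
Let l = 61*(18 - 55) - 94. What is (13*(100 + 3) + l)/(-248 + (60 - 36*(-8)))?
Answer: -253/25 ≈ -10.120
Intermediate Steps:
l = -2351 (l = 61*(-37) - 94 = -2257 - 94 = -2351)
(13*(100 + 3) + l)/(-248 + (60 - 36*(-8))) = (13*(100 + 3) - 2351)/(-248 + (60 - 36*(-8))) = (13*103 - 2351)/(-248 + (60 + 288)) = (1339 - 2351)/(-248 + 348) = -1012/100 = -1012*1/100 = -253/25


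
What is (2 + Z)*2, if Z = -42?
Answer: -80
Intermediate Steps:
(2 + Z)*2 = (2 - 42)*2 = -40*2 = -80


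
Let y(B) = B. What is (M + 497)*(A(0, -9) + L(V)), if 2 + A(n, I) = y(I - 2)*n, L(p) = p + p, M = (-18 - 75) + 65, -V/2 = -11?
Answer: 19698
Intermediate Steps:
V = 22 (V = -2*(-11) = 22)
M = -28 (M = -93 + 65 = -28)
L(p) = 2*p
A(n, I) = -2 + n*(-2 + I) (A(n, I) = -2 + (I - 2)*n = -2 + (-2 + I)*n = -2 + n*(-2 + I))
(M + 497)*(A(0, -9) + L(V)) = (-28 + 497)*((-2 + 0*(-2 - 9)) + 2*22) = 469*((-2 + 0*(-11)) + 44) = 469*((-2 + 0) + 44) = 469*(-2 + 44) = 469*42 = 19698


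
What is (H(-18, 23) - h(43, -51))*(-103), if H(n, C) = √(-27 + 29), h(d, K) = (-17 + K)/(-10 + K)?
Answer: 7004/61 - 103*√2 ≈ -30.844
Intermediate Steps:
h(d, K) = (-17 + K)/(-10 + K)
H(n, C) = √2
(H(-18, 23) - h(43, -51))*(-103) = (√2 - (-17 - 51)/(-10 - 51))*(-103) = (√2 - (-68)/(-61))*(-103) = (√2 - (-1)*(-68)/61)*(-103) = (√2 - 1*68/61)*(-103) = (√2 - 68/61)*(-103) = (-68/61 + √2)*(-103) = 7004/61 - 103*√2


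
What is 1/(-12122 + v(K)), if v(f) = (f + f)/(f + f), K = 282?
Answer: -1/12121 ≈ -8.2501e-5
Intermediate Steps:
v(f) = 1 (v(f) = (2*f)/((2*f)) = (2*f)*(1/(2*f)) = 1)
1/(-12122 + v(K)) = 1/(-12122 + 1) = 1/(-12121) = -1/12121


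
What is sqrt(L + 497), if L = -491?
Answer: sqrt(6) ≈ 2.4495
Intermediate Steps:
sqrt(L + 497) = sqrt(-491 + 497) = sqrt(6)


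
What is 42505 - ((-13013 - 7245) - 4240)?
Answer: 67003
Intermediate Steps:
42505 - ((-13013 - 7245) - 4240) = 42505 - (-20258 - 4240) = 42505 - 1*(-24498) = 42505 + 24498 = 67003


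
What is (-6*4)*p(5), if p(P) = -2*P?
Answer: 240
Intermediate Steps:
(-6*4)*p(5) = (-6*4)*(-2*5) = -24*(-10) = 240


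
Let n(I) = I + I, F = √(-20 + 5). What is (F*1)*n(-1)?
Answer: -2*I*√15 ≈ -7.746*I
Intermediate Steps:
F = I*√15 (F = √(-15) = I*√15 ≈ 3.873*I)
n(I) = 2*I
(F*1)*n(-1) = ((I*√15)*1)*(2*(-1)) = (I*√15)*(-2) = -2*I*√15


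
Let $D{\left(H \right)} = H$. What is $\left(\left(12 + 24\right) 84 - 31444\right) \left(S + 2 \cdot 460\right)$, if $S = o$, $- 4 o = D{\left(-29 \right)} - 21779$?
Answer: $-181092240$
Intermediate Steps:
$o = 5452$ ($o = - \frac{-29 - 21779}{4} = \left(- \frac{1}{4}\right) \left(-21808\right) = 5452$)
$S = 5452$
$\left(\left(12 + 24\right) 84 - 31444\right) \left(S + 2 \cdot 460\right) = \left(\left(12 + 24\right) 84 - 31444\right) \left(5452 + 2 \cdot 460\right) = \left(36 \cdot 84 - 31444\right) \left(5452 + 920\right) = \left(3024 - 31444\right) 6372 = \left(-28420\right) 6372 = -181092240$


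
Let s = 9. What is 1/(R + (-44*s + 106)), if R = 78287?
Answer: 1/77997 ≈ 1.2821e-5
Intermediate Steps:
1/(R + (-44*s + 106)) = 1/(78287 + (-44*9 + 106)) = 1/(78287 + (-396 + 106)) = 1/(78287 - 290) = 1/77997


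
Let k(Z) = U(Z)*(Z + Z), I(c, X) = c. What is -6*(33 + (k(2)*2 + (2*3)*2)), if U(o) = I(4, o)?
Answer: -462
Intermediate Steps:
U(o) = 4
k(Z) = 8*Z (k(Z) = 4*(Z + Z) = 4*(2*Z) = 8*Z)
-6*(33 + (k(2)*2 + (2*3)*2)) = -6*(33 + ((8*2)*2 + (2*3)*2)) = -6*(33 + (16*2 + 6*2)) = -6*(33 + (32 + 12)) = -6*(33 + 44) = -6*77 = -462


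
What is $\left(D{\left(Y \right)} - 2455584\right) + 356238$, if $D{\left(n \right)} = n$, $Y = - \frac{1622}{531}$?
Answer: $- \frac{1114754348}{531} \approx -2.0993 \cdot 10^{6}$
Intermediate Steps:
$Y = - \frac{1622}{531}$ ($Y = \left(-1622\right) \frac{1}{531} = - \frac{1622}{531} \approx -3.0546$)
$\left(D{\left(Y \right)} - 2455584\right) + 356238 = \left(- \frac{1622}{531} - 2455584\right) + 356238 = - \frac{1303916726}{531} + 356238 = - \frac{1114754348}{531}$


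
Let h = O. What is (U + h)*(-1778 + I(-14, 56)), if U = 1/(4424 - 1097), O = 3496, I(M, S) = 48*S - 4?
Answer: 3512620286/1109 ≈ 3.1674e+6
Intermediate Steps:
I(M, S) = -4 + 48*S
h = 3496
U = 1/3327 ≈ 0.00030057
(U + h)*(-1778 + I(-14, 56)) = (1/3327 + 3496)*(-1778 + (-4 + 48*56)) = 11631193*(-1778 + (-4 + 2688))/3327 = 11631193*(-1778 + 2684)/3327 = (11631193/3327)*906 = 3512620286/1109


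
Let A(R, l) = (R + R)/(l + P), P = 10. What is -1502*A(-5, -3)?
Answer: 15020/7 ≈ 2145.7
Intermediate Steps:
A(R, l) = 2*R/(10 + l) (A(R, l) = (R + R)/(l + 10) = (2*R)/(10 + l) = 2*R/(10 + l))
-1502*A(-5, -3) = -3004*(-5)/(10 - 3) = -3004*(-5)/7 = -1502*(-10/7) = 15020/7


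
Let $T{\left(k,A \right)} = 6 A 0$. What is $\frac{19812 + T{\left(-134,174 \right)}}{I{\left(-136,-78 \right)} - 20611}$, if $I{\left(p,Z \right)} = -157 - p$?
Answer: $- \frac{4953}{5158} \approx -0.96026$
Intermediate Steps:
$T{\left(k,A \right)} = 0$
$\frac{19812 + T{\left(-134,174 \right)}}{I{\left(-136,-78 \right)} - 20611} = \frac{19812 + 0}{\left(-157 - -136\right) - 20611} = \frac{19812}{\left(-157 + 136\right) - 20611} = \frac{19812}{-21 - 20611} = \frac{19812}{-20632} = 19812 \left(- \frac{1}{20632}\right) = - \frac{4953}{5158}$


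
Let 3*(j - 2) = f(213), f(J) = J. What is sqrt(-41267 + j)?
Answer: I*sqrt(41194) ≈ 202.96*I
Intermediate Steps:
j = 73 (j = 2 + (1/3)*213 = 2 + 71 = 73)
sqrt(-41267 + j) = sqrt(-41267 + 73) = sqrt(-41194) = I*sqrt(41194)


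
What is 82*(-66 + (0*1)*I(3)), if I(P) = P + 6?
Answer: -5412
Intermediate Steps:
I(P) = 6 + P
82*(-66 + (0*1)*I(3)) = 82*(-66 + (0*1)*(6 + 3)) = 82*(-66 + 0*9) = 82*(-66 + 0) = 82*(-66) = -5412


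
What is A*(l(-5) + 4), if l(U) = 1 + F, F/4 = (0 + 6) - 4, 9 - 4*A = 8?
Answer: 13/4 ≈ 3.2500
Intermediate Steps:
A = ¼ (A = 9/4 - ¼*8 = 9/4 - 2 = ¼ ≈ 0.25000)
F = 8 (F = 4*((0 + 6) - 4) = 4*(6 - 4) = 4*2 = 8)
l(U) = 9 (l(U) = 1 + 8 = 9)
A*(l(-5) + 4) = (9 + 4)/4 = (¼)*13 = 13/4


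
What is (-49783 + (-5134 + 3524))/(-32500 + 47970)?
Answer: -51393/15470 ≈ -3.3221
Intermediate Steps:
(-49783 + (-5134 + 3524))/(-32500 + 47970) = (-49783 - 1610)/15470 = -51393*1/15470 = -51393/15470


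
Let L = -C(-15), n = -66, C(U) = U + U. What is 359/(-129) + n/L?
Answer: -3214/645 ≈ -4.9829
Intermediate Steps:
C(U) = 2*U
L = 30 (L = -2*(-15) = -1*(-30) = 30)
359/(-129) + n/L = 359/(-129) - 66/30 = 359*(-1/129) - 66*1/30 = -359/129 - 11/5 = -3214/645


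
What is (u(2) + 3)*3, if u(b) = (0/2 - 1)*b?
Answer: 3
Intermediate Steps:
u(b) = -b (u(b) = (0*(1/2) - 1)*b = (0 - 1)*b = -b)
(u(2) + 3)*3 = (-1*2 + 3)*3 = (-2 + 3)*3 = 1*3 = 3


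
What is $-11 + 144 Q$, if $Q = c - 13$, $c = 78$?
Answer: $9349$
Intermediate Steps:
$Q = 65$ ($Q = 78 - 13 = 65$)
$-11 + 144 Q = -11 + 144 \cdot 65 = -11 + 9360 = 9349$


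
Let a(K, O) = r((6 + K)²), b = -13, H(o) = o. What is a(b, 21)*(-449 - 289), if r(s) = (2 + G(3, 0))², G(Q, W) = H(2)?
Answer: -11808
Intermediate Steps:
G(Q, W) = 2
r(s) = 16 (r(s) = (2 + 2)² = 4² = 16)
a(K, O) = 16
a(b, 21)*(-449 - 289) = 16*(-449 - 289) = 16*(-738) = -11808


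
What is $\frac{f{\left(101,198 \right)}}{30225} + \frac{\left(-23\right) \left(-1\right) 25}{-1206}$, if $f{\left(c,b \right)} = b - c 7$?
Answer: $- \frac{5997743}{12150450} \approx -0.49362$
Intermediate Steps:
$f{\left(c,b \right)} = b - 7 c$
$\frac{f{\left(101,198 \right)}}{30225} + \frac{\left(-23\right) \left(-1\right) 25}{-1206} = \frac{198 - 707}{30225} + \frac{\left(-23\right) \left(-1\right) 25}{-1206} = \left(198 - 707\right) \frac{1}{30225} + 23 \cdot 25 \left(- \frac{1}{1206}\right) = \left(-509\right) \frac{1}{30225} + 575 \left(- \frac{1}{1206}\right) = - \frac{509}{30225} - \frac{575}{1206} = - \frac{5997743}{12150450}$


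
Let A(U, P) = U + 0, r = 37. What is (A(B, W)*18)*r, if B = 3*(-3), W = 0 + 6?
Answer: -5994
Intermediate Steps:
W = 6
B = -9
A(U, P) = U
(A(B, W)*18)*r = -9*18*37 = -162*37 = -5994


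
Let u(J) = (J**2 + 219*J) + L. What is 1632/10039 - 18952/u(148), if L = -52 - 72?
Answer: -12727223/68004186 ≈ -0.18715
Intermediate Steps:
L = -124
u(J) = -124 + J**2 + 219*J (u(J) = (J**2 + 219*J) - 124 = -124 + J**2 + 219*J)
1632/10039 - 18952/u(148) = 1632/10039 - 18952/(-124 + 148**2 + 219*148) = 1632*(1/10039) - 18952/(-124 + 21904 + 32412) = 1632/10039 - 18952/54192 = 1632/10039 - 18952*1/54192 = 1632/10039 - 2369/6774 = -12727223/68004186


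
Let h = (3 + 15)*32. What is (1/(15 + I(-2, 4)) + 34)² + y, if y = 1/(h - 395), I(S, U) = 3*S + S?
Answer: 10338950/8869 ≈ 1165.7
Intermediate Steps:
I(S, U) = 4*S
h = 576 (h = 18*32 = 576)
y = 1/181 (y = 1/(576 - 395) = 1/181 ≈ 0.0055249)
(1/(15 + I(-2, 4)) + 34)² + y = (1/(15 + 4*(-2)) + 34)² + 1/181 = (1/(15 - 8) + 34)² + 1/181 = (1/7 + 34)² + 1/181 = (⅐ + 34)² + 1/181 = (239/7)² + 1/181 = 57121/49 + 1/181 = 10338950/8869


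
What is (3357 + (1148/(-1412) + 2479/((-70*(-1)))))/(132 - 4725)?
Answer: -27935489/37831010 ≈ -0.73843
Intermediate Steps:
(3357 + (1148/(-1412) + 2479/((-70*(-1)))))/(132 - 4725) = (3357 + (1148*(-1/1412) + 2479/70))/(-4593) = (3357 + (-287/353 + 2479*(1/70)))*(-1/4593) = (3357 + (-287/353 + 2479/70))*(-1/4593) = (3357 + 854997/24710)*(-1/4593) = (83806467/24710)*(-1/4593) = -27935489/37831010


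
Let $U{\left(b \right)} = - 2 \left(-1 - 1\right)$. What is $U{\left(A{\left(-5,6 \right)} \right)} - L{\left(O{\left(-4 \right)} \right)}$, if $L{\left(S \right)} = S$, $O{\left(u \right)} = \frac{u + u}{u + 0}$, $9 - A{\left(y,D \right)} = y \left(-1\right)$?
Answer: $2$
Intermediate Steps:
$A{\left(y,D \right)} = 9 + y$ ($A{\left(y,D \right)} = 9 - y \left(-1\right) = 9 - - y = 9 + y$)
$O{\left(u \right)} = 2$ ($O{\left(u \right)} = \frac{2 u}{u} = 2$)
$U{\left(b \right)} = 4$ ($U{\left(b \right)} = \left(-2\right) \left(-2\right) = 4$)
$U{\left(A{\left(-5,6 \right)} \right)} - L{\left(O{\left(-4 \right)} \right)} = 4 - 2 = 2$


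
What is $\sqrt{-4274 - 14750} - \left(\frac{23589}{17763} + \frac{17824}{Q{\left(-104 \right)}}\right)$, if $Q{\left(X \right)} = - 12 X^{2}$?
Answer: $- \frac{28594331}{24015576} + 4 i \sqrt{1189} \approx -1.1907 + 137.93 i$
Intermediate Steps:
$\sqrt{-4274 - 14750} - \left(\frac{23589}{17763} + \frac{17824}{Q{\left(-104 \right)}}\right) = \sqrt{-4274 - 14750} - \left(\frac{23589}{17763} + \frac{17824}{\left(-12\right) \left(-104\right)^{2}}\right) = \sqrt{-19024} - \left(23589 \cdot \frac{1}{17763} + \frac{17824}{\left(-12\right) 10816}\right) = 4 i \sqrt{1189} - \left(\frac{7863}{5921} + \frac{17824}{-129792}\right) = 4 i \sqrt{1189} - \left(\frac{7863}{5921} + 17824 \left(- \frac{1}{129792}\right)\right) = 4 i \sqrt{1189} - \left(\frac{7863}{5921} - \frac{557}{4056}\right) = 4 i \sqrt{1189} - \frac{28594331}{24015576} = - \frac{28594331}{24015576} + 4 i \sqrt{1189}$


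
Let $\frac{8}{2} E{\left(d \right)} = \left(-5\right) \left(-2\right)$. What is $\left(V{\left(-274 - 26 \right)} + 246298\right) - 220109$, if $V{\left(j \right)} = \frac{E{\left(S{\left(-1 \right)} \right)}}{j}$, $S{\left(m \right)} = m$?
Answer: $\frac{3142679}{120} \approx 26189.0$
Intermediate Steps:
$E{\left(d \right)} = \frac{5}{2}$ ($E{\left(d \right)} = \frac{\left(-5\right) \left(-2\right)}{4} = \frac{1}{4} \cdot 10 = \frac{5}{2}$)
$V{\left(j \right)} = \frac{5}{2 j}$
$\left(V{\left(-274 - 26 \right)} + 246298\right) - 220109 = \left(\frac{5}{2 \left(-274 - 26\right)} + 246298\right) - 220109 = \left(\frac{5}{2 \left(-300\right)} + 246298\right) - 220109 = \left(\frac{5}{2} \left(- \frac{1}{300}\right) + 246298\right) - 220109 = \left(- \frac{1}{120} + 246298\right) - 220109 = \frac{29555759}{120} - 220109 = \frac{3142679}{120}$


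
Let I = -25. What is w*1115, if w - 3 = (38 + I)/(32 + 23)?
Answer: 39694/11 ≈ 3608.5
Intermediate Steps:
w = 178/55 (w = 3 + (38 - 25)/(32 + 23) = 3 + 13/55 = 178/55 ≈ 3.2364)
w*1115 = (178/55)*1115 = 39694/11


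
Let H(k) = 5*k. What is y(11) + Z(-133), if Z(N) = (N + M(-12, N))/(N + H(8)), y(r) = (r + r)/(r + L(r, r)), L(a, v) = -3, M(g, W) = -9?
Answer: 1591/372 ≈ 4.2769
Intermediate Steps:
y(r) = 2*r/(-3 + r) (y(r) = (r + r)/(r - 3) = (2*r)/(-3 + r) = 2*r/(-3 + r))
Z(N) = (-9 + N)/(40 + N) (Z(N) = (N - 9)/(N + 5*8) = (-9 + N)/(N + 40) = (-9 + N)/(40 + N))
y(11) + Z(-133) = 2*11/(-3 + 11) + (-9 - 133)/(40 - 133) = 2*11/8 - 142/(-93) = 2*11*(1/8) - 1/93*(-142) = 11/4 + 142/93 = 1591/372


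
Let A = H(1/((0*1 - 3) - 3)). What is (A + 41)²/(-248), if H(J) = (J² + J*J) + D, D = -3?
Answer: -469225/80352 ≈ -5.8396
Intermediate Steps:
H(J) = -3 + 2*J² (H(J) = (J² + J*J) - 3 = (J² + J²) - 3 = 2*J² - 3 = -3 + 2*J²)
A = -53/18 (A = -3 + 2*(1/((0*1 - 3) - 3))² = -3 + 2*(1/((0 - 3) - 3))² = -3 + 2*(1/(-3 - 3))² = -3 + 2*(1/(-6))² = -3 + 2*(-⅙)² = -3 + 2*(1/36) = -3 + 1/18 = -53/18 ≈ -2.9444)
(A + 41)²/(-248) = (-53/18 + 41)²/(-248) = (685/18)²*(-1/248) = (469225/324)*(-1/248) = -469225/80352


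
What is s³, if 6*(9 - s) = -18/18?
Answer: 166375/216 ≈ 770.25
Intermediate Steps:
s = 55/6 (s = 9 - (-3)/18 = 9 - ⅙*(-1) = 9 + ⅙ = 55/6 ≈ 9.1667)
s³ = (55/6)³ = 166375/216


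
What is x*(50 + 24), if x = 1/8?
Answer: 37/4 ≈ 9.2500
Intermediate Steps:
x = ⅛ ≈ 0.12500
x*(50 + 24) = (50 + 24)/8 = (⅛)*74 = 37/4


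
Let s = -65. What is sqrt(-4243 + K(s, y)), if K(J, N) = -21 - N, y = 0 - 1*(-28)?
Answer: 2*I*sqrt(1073) ≈ 65.513*I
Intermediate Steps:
y = 28 (y = 0 + 28 = 28)
sqrt(-4243 + K(s, y)) = sqrt(-4243 + (-21 - 1*28)) = sqrt(-4243 + (-21 - 28)) = sqrt(-4243 - 49) = sqrt(-4292) = 2*I*sqrt(1073)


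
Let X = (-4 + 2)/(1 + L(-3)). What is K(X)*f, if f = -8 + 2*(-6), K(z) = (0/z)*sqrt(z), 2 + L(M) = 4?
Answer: 0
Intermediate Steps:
L(M) = 2 (L(M) = -2 + 4 = 2)
X = -2/3 (X = (-4 + 2)/(1 + 2) = -2/3 ≈ -0.66667)
K(z) = 0 (K(z) = 0*sqrt(z) = 0)
f = -20 (f = -8 - 12 = -20)
K(X)*f = 0*(-20) = 0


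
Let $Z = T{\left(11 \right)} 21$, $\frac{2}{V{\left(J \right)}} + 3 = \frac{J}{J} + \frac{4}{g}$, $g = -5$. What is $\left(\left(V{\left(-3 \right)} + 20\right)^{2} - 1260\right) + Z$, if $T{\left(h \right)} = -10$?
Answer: $- \frac{53805}{49} \approx -1098.1$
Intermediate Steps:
$V{\left(J \right)} = - \frac{5}{7}$ ($V{\left(J \right)} = \frac{2}{-3 + \left(\frac{J}{J} + \frac{4}{-5}\right)} = \frac{2}{-3 + \left(1 + 4 \left(- \frac{1}{5}\right)\right)} = \frac{2}{-3 + \left(1 - \frac{4}{5}\right)} = \frac{2}{-3 + \frac{1}{5}} = \frac{2}{- \frac{14}{5}} = 2 \left(- \frac{5}{14}\right) = - \frac{5}{7}$)
$Z = -210$ ($Z = \left(-10\right) 21 = -210$)
$\left(\left(V{\left(-3 \right)} + 20\right)^{2} - 1260\right) + Z = \left(\left(- \frac{5}{7} + 20\right)^{2} - 1260\right) - 210 = \left(\left(\frac{135}{7}\right)^{2} - 1260\right) - 210 = \left(\frac{18225}{49} - 1260\right) - 210 = - \frac{43515}{49} - 210 = - \frac{53805}{49}$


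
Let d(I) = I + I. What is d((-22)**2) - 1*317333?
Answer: -316365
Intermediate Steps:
d(I) = 2*I
d((-22)**2) - 1*317333 = 2*(-22)**2 - 1*317333 = 2*484 - 317333 = 968 - 317333 = -316365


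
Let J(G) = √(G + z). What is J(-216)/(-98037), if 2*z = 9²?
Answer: -I*√78/65358 ≈ -0.00013513*I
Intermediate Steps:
z = 81/2 (z = (½)*9² = (½)*81 = 81/2 ≈ 40.500)
J(G) = √(81/2 + G) (J(G) = √(G + 81/2) = √(81/2 + G))
J(-216)/(-98037) = (√(162 + 4*(-216))/2)/(-98037) = (√(162 - 864)/2)*(-1/98037) = (√(-702)/2)*(-1/98037) = ((3*I*√78)/2)*(-1/98037) = (3*I*√78/2)*(-1/98037) = -I*√78/65358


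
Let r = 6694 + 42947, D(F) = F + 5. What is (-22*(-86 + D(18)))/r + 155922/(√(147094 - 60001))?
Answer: 462/16547 + 51974*√9677/9677 ≈ 528.37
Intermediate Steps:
D(F) = 5 + F
r = 49641
(-22*(-86 + D(18)))/r + 155922/(√(147094 - 60001)) = -22*(-86 + (5 + 18))/49641 + 155922/(√(147094 - 60001)) = -22*(-86 + 23)*(1/49641) + 155922/(√87093) = -22*(-63)*(1/49641) + 155922/((3*√9677)) = 1386*(1/49641) + 155922*(√9677/29031) = 462/16547 + 51974*√9677/9677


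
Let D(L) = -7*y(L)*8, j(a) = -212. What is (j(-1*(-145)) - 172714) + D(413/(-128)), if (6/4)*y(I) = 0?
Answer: -172926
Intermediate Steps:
y(I) = 0 (y(I) = (2/3)*0 = 0)
D(L) = 0 (D(L) = -7*0*8 = 0*8 = 0)
(j(-1*(-145)) - 172714) + D(413/(-128)) = (-212 - 172714) + 0 = -172926 + 0 = -172926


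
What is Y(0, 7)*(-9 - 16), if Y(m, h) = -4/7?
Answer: 100/7 ≈ 14.286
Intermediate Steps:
Y(m, h) = -4/7 (Y(m, h) = -4*⅐ = -4/7)
Y(0, 7)*(-9 - 16) = -4*(-9 - 16)/7 = -4/7*(-25) = 100/7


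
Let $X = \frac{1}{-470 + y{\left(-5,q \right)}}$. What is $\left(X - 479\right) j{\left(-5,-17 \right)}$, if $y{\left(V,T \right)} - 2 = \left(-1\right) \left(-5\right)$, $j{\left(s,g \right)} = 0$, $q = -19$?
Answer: $0$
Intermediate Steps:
$y{\left(V,T \right)} = 7$ ($y{\left(V,T \right)} = 2 - -5 = 2 + 5 = 7$)
$X = - \frac{1}{463}$ ($X = \frac{1}{-470 + 7} = \frac{1}{-463} = - \frac{1}{463} \approx -0.0021598$)
$\left(X - 479\right) j{\left(-5,-17 \right)} = \left(- \frac{1}{463} - 479\right) 0 = \left(- \frac{221778}{463}\right) 0 = 0$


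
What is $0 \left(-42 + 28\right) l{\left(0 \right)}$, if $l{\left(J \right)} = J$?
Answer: $0$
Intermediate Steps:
$0 \left(-42 + 28\right) l{\left(0 \right)} = 0 \left(-42 + 28\right) 0 = 0 \left(-14\right) 0 = 0 \cdot 0 = 0$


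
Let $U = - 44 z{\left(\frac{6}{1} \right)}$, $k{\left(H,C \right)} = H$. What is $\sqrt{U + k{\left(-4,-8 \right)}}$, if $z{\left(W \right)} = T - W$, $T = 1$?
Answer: $6 \sqrt{6} \approx 14.697$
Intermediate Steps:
$z{\left(W \right)} = 1 - W$
$U = 220$ ($U = - 44 \left(1 - \frac{6}{1}\right) = - 44 \left(1 - 6 \cdot 1\right) = - 44 \left(1 - 6\right) = \left(-44\right) \left(-5\right) = 220$)
$\sqrt{U + k{\left(-4,-8 \right)}} = \sqrt{220 - 4} = \sqrt{216} = 6 \sqrt{6}$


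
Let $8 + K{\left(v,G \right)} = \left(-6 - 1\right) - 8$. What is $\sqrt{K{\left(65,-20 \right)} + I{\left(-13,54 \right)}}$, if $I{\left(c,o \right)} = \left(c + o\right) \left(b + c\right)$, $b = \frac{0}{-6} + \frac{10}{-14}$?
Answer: $\frac{i \sqrt{28679}}{7} \approx 24.193 i$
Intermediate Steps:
$K{\left(v,G \right)} = -23$ ($K{\left(v,G \right)} = -8 - 15 = -23$)
$b = - \frac{5}{7}$ ($b = 0 \left(- \frac{1}{6}\right) + 10 \left(- \frac{1}{14}\right) = 0 - \frac{5}{7} = - \frac{5}{7} \approx -0.71429$)
$I{\left(c,o \right)} = \left(- \frac{5}{7} + c\right) \left(c + o\right)$ ($I{\left(c,o \right)} = \left(c + o\right) \left(- \frac{5}{7} + c\right) = \left(- \frac{5}{7} + c\right) \left(c + o\right)$)
$\sqrt{K{\left(65,-20 \right)} + I{\left(-13,54 \right)}} = \sqrt{-23 - \left(\frac{5119}{7} - 169\right)} = \sqrt{-23 + \left(169 + \frac{65}{7} - \frac{270}{7} - 702\right)} = \sqrt{-23 - \frac{3936}{7}} = \sqrt{- \frac{4097}{7}} = \frac{i \sqrt{28679}}{7}$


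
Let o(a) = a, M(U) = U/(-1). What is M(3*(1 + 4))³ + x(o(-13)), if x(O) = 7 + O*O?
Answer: -3199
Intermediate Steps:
M(U) = -U (M(U) = U*(-1) = -U)
x(O) = 7 + O²
M(3*(1 + 4))³ + x(o(-13)) = (-3*(1 + 4))³ + (7 + (-13)²) = (-3*5)³ + (7 + 169) = (-1*15)³ + 176 = (-15)³ + 176 = -3375 + 176 = -3199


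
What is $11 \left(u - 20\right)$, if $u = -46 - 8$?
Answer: $-814$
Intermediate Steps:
$u = -54$
$11 \left(u - 20\right) = 11 \left(-54 - 20\right) = 11 \left(-74\right) = -814$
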